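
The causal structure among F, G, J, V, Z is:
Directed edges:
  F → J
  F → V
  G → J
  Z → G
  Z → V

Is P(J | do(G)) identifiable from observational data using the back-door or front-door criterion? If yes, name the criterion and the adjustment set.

desc(G)\{G}={J}; candidates ⊆ {F,V,Z}.
∅: G⊥J given ∅ in G with G→· removed — back-door holds.
P(J|do(G)) = P(J|G) — no adjustment needed.

P(J|do(G)): backdoor, adjust for ∅.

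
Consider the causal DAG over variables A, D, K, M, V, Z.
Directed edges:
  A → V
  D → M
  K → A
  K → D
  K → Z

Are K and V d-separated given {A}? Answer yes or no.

Yes — K ⊥ V | {A}.

Bayes-Ball from K | {A} reaches {D,M,Z}.
V ∉ reach(K|{A}) ⇒ K ⊥ V | {A}.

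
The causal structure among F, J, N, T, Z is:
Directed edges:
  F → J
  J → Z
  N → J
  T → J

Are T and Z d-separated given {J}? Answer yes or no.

Yes — T ⊥ Z | {J}.

Bayes-Ball from T | {J} reaches {F,N}.
Z ∉ reach(T|{J}) ⇒ T ⊥ Z | {J}.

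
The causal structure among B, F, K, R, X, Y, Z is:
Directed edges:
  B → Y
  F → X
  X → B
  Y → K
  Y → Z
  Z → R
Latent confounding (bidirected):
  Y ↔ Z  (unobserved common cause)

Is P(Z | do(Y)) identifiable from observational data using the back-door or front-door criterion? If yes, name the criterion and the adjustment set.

desc(Y)\{Y}={K,R,Z}; candidates ⊆ {B,F,X}.
Y↔Z: latent back-door arc(s) into Y.
size 0: {}; under {} Y still reaches {B,F,R,X,Z} ∋ Z.
size 1: {B}, {F}, {X}; under {B} Y still reaches {R,Z} ∋ Z.
size 2: {B,F}, {B,X}, {F,X}; under {B,F} Y still reaches {R,Z} ∋ Z.
Y↔Z cannot be blocked by any observed set — no back-door set.
No mediator lies on a directed Y→…→Z path.
Neither criterion identifies P(Z|do(Y)) in this graph.

P(Z|do(Y)): not identifiable (no BD/FD set).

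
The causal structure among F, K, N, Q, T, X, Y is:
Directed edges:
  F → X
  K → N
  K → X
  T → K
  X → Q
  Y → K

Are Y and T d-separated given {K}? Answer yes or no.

No — Y and T are d-connected given {K}.

Bayes-Ball from Y | {K} reaches {T}.
T ∈ reach(Y|{K}) ⇒ Y ⊥̸ T | {K}.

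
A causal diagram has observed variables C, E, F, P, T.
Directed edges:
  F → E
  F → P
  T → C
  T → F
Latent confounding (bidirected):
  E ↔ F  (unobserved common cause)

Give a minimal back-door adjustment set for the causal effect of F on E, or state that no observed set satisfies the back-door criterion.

desc(F)\{F}={E,P}; candidates ⊆ {C,T}.
F↔E: latent back-door arc(s) into F.
size 0: {}; under {} F still reaches {C,E,T} ∋ E.
size 1: {C}, {T}; under {C} F still reaches {E,T} ∋ E.
size 2: {C,T}; under {C,T} F still reaches {E} ∋ E.
F↔E cannot be blocked by any observed set — no back-door set.

F→E: no observed back-door set.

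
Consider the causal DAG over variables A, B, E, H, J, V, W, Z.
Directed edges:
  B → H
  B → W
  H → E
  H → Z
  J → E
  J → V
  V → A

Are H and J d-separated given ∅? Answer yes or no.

Yes — H ⊥ J | ∅.

Bayes-Ball from H | ∅ reaches {B,E,W,Z}.
J ∉ reach(H|∅) ⇒ H ⊥ J | ∅.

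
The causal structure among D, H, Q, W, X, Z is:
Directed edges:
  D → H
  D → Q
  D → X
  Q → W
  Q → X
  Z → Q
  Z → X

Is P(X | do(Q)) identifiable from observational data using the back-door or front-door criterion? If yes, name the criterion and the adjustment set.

P(X|do(Q)): backdoor, adjust for {D, Z}.

desc(Q)\{Q}={W,X}; candidates ⊆ {D,H,Z}.
size 0: {}; under {} Q still reaches {D,H,X,Z} ∋ X.
size 1: {D}, {H}, {Z}; under {D} Q still reaches {X,Z} ∋ X.
{D,Z}: Q⊥X given {D,Z} in G with Q→· removed — back-door holds.
P(X|do(Q)) = Σ_{D,Z} P(X|Q,D,Z)·P(D,Z).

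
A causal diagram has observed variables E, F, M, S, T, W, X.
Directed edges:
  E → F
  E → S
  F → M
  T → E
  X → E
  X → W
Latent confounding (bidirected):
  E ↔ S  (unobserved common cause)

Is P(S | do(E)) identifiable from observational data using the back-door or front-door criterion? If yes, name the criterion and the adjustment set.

P(S|do(E)): not identifiable (no BD/FD set).

desc(E)\{E}={F,M,S}; candidates ⊆ {T,W,X}.
E↔S: latent back-door arc(s) into E.
size 0: {}; under {} E still reaches {S,T,W,X} ∋ S.
size 1: {T}, {W}, {X}; under {T} E still reaches {S,W,X} ∋ S.
size 2: {T,W}, {T,X}, {W,X}; under {T,W} E still reaches {S,X} ∋ S.
E↔S cannot be blocked by any observed set — no back-door set.
No mediator lies on a directed E→…→S path.
Neither criterion identifies P(S|do(E)) in this graph.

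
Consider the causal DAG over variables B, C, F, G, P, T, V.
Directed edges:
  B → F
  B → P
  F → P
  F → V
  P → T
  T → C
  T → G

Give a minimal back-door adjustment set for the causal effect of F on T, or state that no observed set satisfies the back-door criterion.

desc(F)\{F}={C,G,P,T,V}; candidates ⊆ {B}.
size 0: {}; under {} F still reaches {B,C,G,P,T} ∋ T.
{B}: F⊥T given {B} in G with F→· removed — back-door holds.

F→T: minimal back-door set {B}.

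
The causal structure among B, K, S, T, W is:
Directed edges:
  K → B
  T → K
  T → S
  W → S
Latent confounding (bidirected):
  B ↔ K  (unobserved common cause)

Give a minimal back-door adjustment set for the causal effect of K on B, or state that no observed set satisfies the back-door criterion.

desc(K)\{K}={B}; candidates ⊆ {S,T,W}.
K↔B: latent back-door arc(s) into K.
size 0: {}; under {} K still reaches {B,S,T} ∋ B.
size 1: {S}, {T}, {W}; under {S} K still reaches {B,T,W} ∋ B.
size 2: {S,T}, {S,W}, {T,W}; under {S,T} K still reaches {B} ∋ B.
K↔B cannot be blocked by any observed set — no back-door set.

K→B: no observed back-door set.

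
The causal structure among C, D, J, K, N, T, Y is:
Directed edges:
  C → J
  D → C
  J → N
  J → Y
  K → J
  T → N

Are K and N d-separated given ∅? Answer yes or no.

No — K and N are d-connected given ∅.

Bayes-Ball from K | ∅ reaches {J,N,Y}.
N ∈ reach(K|∅) ⇒ K ⊥̸ N | ∅.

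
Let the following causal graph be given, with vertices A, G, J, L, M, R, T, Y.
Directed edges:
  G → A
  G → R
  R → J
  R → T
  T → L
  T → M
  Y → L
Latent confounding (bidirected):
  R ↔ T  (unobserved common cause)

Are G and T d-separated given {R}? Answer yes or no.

Bayes-Ball from G | {R} reaches {A,L,M,T}.
T ∈ reach(G|{R}) ⇒ G ⊥̸ T | {R}.

No — G and T are d-connected given {R}.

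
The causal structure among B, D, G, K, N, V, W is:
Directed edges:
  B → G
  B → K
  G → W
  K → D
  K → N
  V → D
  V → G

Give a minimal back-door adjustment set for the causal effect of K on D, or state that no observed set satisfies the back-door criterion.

desc(K)\{K}={D,N}; candidates ⊆ {B,G,V,W}.
∅: K⊥D given ∅ in G with K→· removed — back-door holds.

K→D: minimal back-door set ∅.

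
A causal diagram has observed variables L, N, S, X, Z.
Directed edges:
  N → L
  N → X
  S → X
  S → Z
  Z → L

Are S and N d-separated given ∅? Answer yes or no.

Yes — S ⊥ N | ∅.

Bayes-Ball from S | ∅ reaches {L,X,Z}.
N ∉ reach(S|∅) ⇒ S ⊥ N | ∅.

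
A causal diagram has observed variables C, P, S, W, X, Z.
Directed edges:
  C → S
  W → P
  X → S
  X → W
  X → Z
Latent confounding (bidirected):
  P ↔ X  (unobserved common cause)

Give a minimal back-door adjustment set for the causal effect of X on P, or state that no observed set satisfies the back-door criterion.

X→P: no observed back-door set.

desc(X)\{X}={P,S,W,Z}; candidates ⊆ {C}.
X↔P: latent back-door arc(s) into X.
size 0: {}; under {} X still reaches {P} ∋ P.
size 1: {C}; under {C} X still reaches {P} ∋ P.
X↔P cannot be blocked by any observed set — no back-door set.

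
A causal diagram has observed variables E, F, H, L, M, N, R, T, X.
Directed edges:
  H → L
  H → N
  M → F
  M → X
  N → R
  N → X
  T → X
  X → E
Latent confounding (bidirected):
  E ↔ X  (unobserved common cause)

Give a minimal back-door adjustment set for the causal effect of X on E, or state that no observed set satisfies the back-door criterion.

desc(X)\{X}={E}; candidates ⊆ {F,H,L,M,N,R,T}.
X↔E: latent back-door arc(s) into X.
size 0: {}; under {} X still reaches {E,F,H,L,M,N,R,T} ∋ E.
size 1: {F}, {H}, {L} …(+4); under {F} X still reaches {E,H,L,M,N,R,T} ∋ E.
size 2: {F,H}, {F,L}, {F,M} …(+18); under {F,H} X still reaches {E,M,N,R,T} ∋ E.
X↔E cannot be blocked by any observed set — no back-door set.

X→E: no observed back-door set.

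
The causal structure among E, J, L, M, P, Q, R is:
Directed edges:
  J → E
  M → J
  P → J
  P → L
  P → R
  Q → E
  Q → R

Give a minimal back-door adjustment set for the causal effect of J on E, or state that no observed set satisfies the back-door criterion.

J→E: minimal back-door set ∅.

desc(J)\{J}={E}; candidates ⊆ {L,M,P,Q,R}.
∅: J⊥E given ∅ in G with J→· removed — back-door holds.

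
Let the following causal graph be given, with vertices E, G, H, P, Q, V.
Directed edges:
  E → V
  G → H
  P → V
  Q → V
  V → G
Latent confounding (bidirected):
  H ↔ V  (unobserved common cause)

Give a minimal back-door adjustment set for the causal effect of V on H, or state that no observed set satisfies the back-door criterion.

desc(V)\{V}={G,H}; candidates ⊆ {E,P,Q}.
V↔H: latent back-door arc(s) into V.
size 0: {}; under {} V still reaches {E,H,P,Q} ∋ H.
size 1: {E}, {P}, {Q}; under {E} V still reaches {H,P,Q} ∋ H.
size 2: {E,P}, {E,Q}, {P,Q}; under {E,P} V still reaches {H,Q} ∋ H.
V↔H cannot be blocked by any observed set — no back-door set.

V→H: no observed back-door set.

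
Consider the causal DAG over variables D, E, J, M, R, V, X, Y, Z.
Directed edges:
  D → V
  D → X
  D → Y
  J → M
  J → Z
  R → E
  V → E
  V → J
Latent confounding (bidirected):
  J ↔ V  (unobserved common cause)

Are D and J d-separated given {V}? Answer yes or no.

No — D and J are d-connected given {V}.

Bayes-Ball from D | {V} reaches {J,M,X,Y,Z}.
J ∈ reach(D|{V}) ⇒ D ⊥̸ J | {V}.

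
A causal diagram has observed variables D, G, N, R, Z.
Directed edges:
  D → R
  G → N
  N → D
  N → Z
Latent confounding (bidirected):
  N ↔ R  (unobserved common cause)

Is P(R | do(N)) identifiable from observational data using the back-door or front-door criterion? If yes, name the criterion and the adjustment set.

desc(N)\{N}={D,R,Z}; candidates ⊆ {G}.
N↔R: latent back-door arc(s) into N.
size 0: {}; under {} N still reaches {G,R} ∋ R.
size 1: {G}; under {G} N still reaches {R} ∋ R.
N↔R cannot be blocked by any observed set — no back-door set.
{D}: (i) intercepts every directed N→R path; (ii) no back-door N→{D}; (iii) {N} blocks every back-door {D}→R. Front-door holds.
P(R|do(N)) = Σ_{D} P(D|N) Σ_{N'} P(R|D,N')P(N').

P(R|do(N)): frontdoor, adjust for {D}.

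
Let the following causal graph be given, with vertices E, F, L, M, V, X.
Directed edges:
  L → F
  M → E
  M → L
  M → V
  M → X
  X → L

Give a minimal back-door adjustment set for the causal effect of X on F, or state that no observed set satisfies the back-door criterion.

X→F: minimal back-door set {M}.

desc(X)\{X}={F,L}; candidates ⊆ {E,M,V}.
size 0: {}; under {} X still reaches {E,F,L,M,V} ∋ F.
{M}: X⊥F given {M} in G with X→· removed — back-door holds.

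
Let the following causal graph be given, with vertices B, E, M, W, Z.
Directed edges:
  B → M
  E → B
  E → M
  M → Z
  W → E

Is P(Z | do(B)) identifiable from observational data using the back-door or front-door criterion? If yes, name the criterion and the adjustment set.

P(Z|do(B)): backdoor, adjust for {E}.

desc(B)\{B}={M,Z}; candidates ⊆ {E,W}.
size 0: {}; under {} B still reaches {E,M,W,Z} ∋ Z.
{E}: B⊥Z given {E} in G with B→· removed — back-door holds.
P(Z|do(B)) = Σ_{E} P(Z|B,E)·P(E).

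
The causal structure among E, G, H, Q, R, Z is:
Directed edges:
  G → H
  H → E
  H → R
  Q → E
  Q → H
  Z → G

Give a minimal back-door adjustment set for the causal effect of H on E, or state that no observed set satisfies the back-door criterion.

H→E: minimal back-door set {Q}.

desc(H)\{H}={E,R}; candidates ⊆ {G,Q,Z}.
size 0: {}; under {} H still reaches {E,G,Q,Z} ∋ E.
{Q}: H⊥E given {Q} in G with H→· removed — back-door holds.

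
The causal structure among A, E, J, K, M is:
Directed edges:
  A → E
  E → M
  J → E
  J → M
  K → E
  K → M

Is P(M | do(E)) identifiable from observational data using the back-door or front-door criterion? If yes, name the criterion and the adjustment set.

desc(E)\{E}={M}; candidates ⊆ {A,J,K}.
size 0: {}; under {} E still reaches {A,J,K,M} ∋ M.
size 1: {A}, {J}, {K}; under {A} E still reaches {J,K,M} ∋ M.
{J,K}: E⊥M given {J,K} in G with E→· removed — back-door holds.
P(M|do(E)) = Σ_{J,K} P(M|E,J,K)·P(J,K).

P(M|do(E)): backdoor, adjust for {J, K}.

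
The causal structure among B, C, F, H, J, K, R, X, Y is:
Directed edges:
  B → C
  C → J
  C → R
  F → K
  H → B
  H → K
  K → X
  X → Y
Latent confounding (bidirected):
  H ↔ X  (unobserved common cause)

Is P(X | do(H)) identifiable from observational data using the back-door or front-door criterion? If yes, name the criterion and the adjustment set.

P(X|do(H)): frontdoor, adjust for {K}.

desc(H)\{H}={B,C,J,K,R,X,Y}; candidates ⊆ {F}.
H↔X: latent back-door arc(s) into H.
size 0: {}; under {} H still reaches {X,Y} ∋ X.
size 1: {F}; under {F} H still reaches {X,Y} ∋ X.
H↔X cannot be blocked by any observed set — no back-door set.
{K}: (i) intercepts every directed H→X path; (ii) no back-door H→{K}; (iii) {H} blocks every back-door {K}→X. Front-door holds.
P(X|do(H)) = Σ_{K} P(K|H) Σ_{H'} P(X|K,H')P(H').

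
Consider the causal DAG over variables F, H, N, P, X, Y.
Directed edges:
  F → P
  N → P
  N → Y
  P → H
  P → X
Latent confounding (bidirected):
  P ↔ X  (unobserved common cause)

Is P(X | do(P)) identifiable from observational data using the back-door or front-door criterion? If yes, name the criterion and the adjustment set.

P(X|do(P)): not identifiable (no BD/FD set).

desc(P)\{P}={H,X}; candidates ⊆ {F,N,Y}.
P↔X: latent back-door arc(s) into P.
size 0: {}; under {} P still reaches {F,N,X,Y} ∋ X.
size 1: {F}, {N}, {Y}; under {F} P still reaches {N,X,Y} ∋ X.
size 2: {F,N}, {F,Y}, {N,Y}; under {F,N} P still reaches {X} ∋ X.
P↔X cannot be blocked by any observed set — no back-door set.
No mediator lies on a directed P→…→X path.
Neither criterion identifies P(X|do(P)) in this graph.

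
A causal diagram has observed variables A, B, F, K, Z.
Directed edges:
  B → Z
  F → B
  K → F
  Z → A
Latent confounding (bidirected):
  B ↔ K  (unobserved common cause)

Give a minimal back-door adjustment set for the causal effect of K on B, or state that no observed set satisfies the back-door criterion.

desc(K)\{K}={A,B,F,Z}; candidates ⊆ {—}.
K↔B: latent back-door arc(s) into K.
size 0: {}; under {} K still reaches {A,B,Z} ∋ B.
K↔B cannot be blocked by any observed set — no back-door set.

K→B: no observed back-door set.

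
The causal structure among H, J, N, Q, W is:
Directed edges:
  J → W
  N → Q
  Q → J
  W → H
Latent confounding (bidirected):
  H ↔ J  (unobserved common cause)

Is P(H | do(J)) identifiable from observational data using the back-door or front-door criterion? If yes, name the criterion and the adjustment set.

P(H|do(J)): frontdoor, adjust for {W}.

desc(J)\{J}={H,W}; candidates ⊆ {N,Q}.
J↔H: latent back-door arc(s) into J.
size 0: {}; under {} J still reaches {H,N,Q} ∋ H.
size 1: {N}, {Q}; under {N} J still reaches {H,Q} ∋ H.
size 2: {N,Q}; under {N,Q} J still reaches {H} ∋ H.
J↔H cannot be blocked by any observed set — no back-door set.
{W}: (i) intercepts every directed J→H path; (ii) no back-door J→{W}; (iii) {J} blocks every back-door {W}→H. Front-door holds.
P(H|do(J)) = Σ_{W} P(W|J) Σ_{J'} P(H|W,J')P(J').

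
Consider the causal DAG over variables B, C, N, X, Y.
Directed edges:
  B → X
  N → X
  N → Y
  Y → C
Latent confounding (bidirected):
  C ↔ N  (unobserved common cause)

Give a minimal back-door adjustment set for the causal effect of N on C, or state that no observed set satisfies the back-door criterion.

desc(N)\{N}={C,X,Y}; candidates ⊆ {B}.
N↔C: latent back-door arc(s) into N.
size 0: {}; under {} N still reaches {C} ∋ C.
size 1: {B}; under {B} N still reaches {C} ∋ C.
N↔C cannot be blocked by any observed set — no back-door set.

N→C: no observed back-door set.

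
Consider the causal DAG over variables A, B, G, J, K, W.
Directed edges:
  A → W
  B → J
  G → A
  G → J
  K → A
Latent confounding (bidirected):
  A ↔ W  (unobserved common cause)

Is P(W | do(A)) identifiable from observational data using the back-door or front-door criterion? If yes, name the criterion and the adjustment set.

P(W|do(A)): not identifiable (no BD/FD set).

desc(A)\{A}={W}; candidates ⊆ {B,G,J,K}.
A↔W: latent back-door arc(s) into A.
size 0: {}; under {} A still reaches {G,J,K,W} ∋ W.
size 1: {B}, {G}, {J} …(+1); under {B} A still reaches {G,J,K,W} ∋ W.
size 2: {B,G}, {B,J}, {B,K} …(+3); under {B,G} A still reaches {K,W} ∋ W.
A↔W cannot be blocked by any observed set — no back-door set.
No mediator lies on a directed A→…→W path.
Neither criterion identifies P(W|do(A)) in this graph.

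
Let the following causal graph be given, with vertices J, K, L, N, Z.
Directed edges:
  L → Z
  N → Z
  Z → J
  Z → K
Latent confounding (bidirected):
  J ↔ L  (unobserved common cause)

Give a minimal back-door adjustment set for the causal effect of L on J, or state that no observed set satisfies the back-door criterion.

L→J: no observed back-door set.

desc(L)\{L}={J,K,Z}; candidates ⊆ {N}.
L↔J: latent back-door arc(s) into L.
size 0: {}; under {} L still reaches {J} ∋ J.
size 1: {N}; under {N} L still reaches {J} ∋ J.
L↔J cannot be blocked by any observed set — no back-door set.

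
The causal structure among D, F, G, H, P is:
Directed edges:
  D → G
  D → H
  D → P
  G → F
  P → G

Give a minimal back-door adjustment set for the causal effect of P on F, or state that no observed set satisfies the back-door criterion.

P→F: minimal back-door set {D}.

desc(P)\{P}={F,G}; candidates ⊆ {D,H}.
size 0: {}; under {} P still reaches {D,F,G,H} ∋ F.
{D}: P⊥F given {D} in G with P→· removed — back-door holds.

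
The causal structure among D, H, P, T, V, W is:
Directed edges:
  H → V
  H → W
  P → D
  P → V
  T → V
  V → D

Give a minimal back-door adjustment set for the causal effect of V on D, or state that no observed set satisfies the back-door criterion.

desc(V)\{V}={D}; candidates ⊆ {H,P,T,W}.
size 0: {}; under {} V still reaches {D,H,P,T,W} ∋ D.
{P}: V⊥D given {P} in G with V→· removed — back-door holds.

V→D: minimal back-door set {P}.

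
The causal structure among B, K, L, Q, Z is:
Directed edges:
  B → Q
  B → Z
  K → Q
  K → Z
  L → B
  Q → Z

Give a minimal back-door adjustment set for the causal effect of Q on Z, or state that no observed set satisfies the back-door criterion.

desc(Q)\{Q}={Z}; candidates ⊆ {B,K,L}.
size 0: {}; under {} Q still reaches {B,K,L,Z} ∋ Z.
size 1: {B}, {K}, {L}; under {B} Q still reaches {K,Z} ∋ Z.
{B,K}: Q⊥Z given {B,K} in G with Q→· removed — back-door holds.

Q→Z: minimal back-door set {B, K}.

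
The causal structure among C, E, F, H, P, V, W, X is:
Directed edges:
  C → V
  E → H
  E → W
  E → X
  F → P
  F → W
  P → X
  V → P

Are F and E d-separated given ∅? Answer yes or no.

Yes — F ⊥ E | ∅.

Bayes-Ball from F | ∅ reaches {P,W,X}.
E ∉ reach(F|∅) ⇒ F ⊥ E | ∅.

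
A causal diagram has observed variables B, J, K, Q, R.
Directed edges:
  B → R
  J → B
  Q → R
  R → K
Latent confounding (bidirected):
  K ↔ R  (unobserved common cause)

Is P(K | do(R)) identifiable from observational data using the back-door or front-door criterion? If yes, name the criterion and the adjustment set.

desc(R)\{R}={K}; candidates ⊆ {B,J,Q}.
R↔K: latent back-door arc(s) into R.
size 0: {}; under {} R still reaches {B,J,K,Q} ∋ K.
size 1: {B}, {J}, {Q}; under {B} R still reaches {K,Q} ∋ K.
size 2: {B,J}, {B,Q}, {J,Q}; under {B,J} R still reaches {K,Q} ∋ K.
R↔K cannot be blocked by any observed set — no back-door set.
No mediator lies on a directed R→…→K path.
Neither criterion identifies P(K|do(R)) in this graph.

P(K|do(R)): not identifiable (no BD/FD set).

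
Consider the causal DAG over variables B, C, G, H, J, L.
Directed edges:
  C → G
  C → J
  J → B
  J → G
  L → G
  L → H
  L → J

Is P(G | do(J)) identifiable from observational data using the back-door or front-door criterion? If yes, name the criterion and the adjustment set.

P(G|do(J)): backdoor, adjust for {C, L}.

desc(J)\{J}={B,G}; candidates ⊆ {C,H,L}.
size 0: {}; under {} J still reaches {C,G,H,L} ∋ G.
size 1: {C}, {H}, {L}; under {C} J still reaches {G,H,L} ∋ G.
{C,L}: J⊥G given {C,L} in G with J→· removed — back-door holds.
P(G|do(J)) = Σ_{C,L} P(G|J,C,L)·P(C,L).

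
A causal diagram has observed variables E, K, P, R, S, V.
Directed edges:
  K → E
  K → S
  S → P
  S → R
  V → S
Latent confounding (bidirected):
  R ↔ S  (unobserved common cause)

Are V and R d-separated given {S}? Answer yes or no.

Bayes-Ball from V | {S} reaches {E,K,R}.
R ∈ reach(V|{S}) ⇒ V ⊥̸ R | {S}.

No — V and R are d-connected given {S}.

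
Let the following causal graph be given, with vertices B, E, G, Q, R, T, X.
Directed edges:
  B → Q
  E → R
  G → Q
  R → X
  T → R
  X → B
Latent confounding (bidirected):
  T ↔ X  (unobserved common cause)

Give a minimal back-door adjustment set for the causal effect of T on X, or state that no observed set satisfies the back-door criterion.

T→X: no observed back-door set.

desc(T)\{T}={B,Q,R,X}; candidates ⊆ {E,G}.
T↔X: latent back-door arc(s) into T.
size 0: {}; under {} T still reaches {B,Q,X} ∋ X.
size 1: {E}, {G}; under {E} T still reaches {B,Q,X} ∋ X.
size 2: {E,G}; under {E,G} T still reaches {B,Q,X} ∋ X.
T↔X cannot be blocked by any observed set — no back-door set.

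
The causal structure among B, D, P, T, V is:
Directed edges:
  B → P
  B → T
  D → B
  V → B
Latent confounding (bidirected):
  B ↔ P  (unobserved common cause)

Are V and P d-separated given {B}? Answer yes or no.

Bayes-Ball from V | {B} reaches {D,P}.
P ∈ reach(V|{B}) ⇒ V ⊥̸ P | {B}.

No — V and P are d-connected given {B}.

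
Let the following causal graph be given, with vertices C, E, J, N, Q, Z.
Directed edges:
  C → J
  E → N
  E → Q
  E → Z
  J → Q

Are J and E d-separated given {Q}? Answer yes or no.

No — J and E are d-connected given {Q}.

Bayes-Ball from J | {Q} reaches {C,E,N,Z}.
E ∈ reach(J|{Q}) ⇒ J ⊥̸ E | {Q}.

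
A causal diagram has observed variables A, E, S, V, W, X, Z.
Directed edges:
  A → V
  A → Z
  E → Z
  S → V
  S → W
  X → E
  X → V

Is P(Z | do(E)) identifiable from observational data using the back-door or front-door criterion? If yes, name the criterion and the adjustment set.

desc(E)\{E}={Z}; candidates ⊆ {A,S,V,W,X}.
∅: E⊥Z given ∅ in G with E→· removed — back-door holds.
P(Z|do(E)) = P(Z|E) — no adjustment needed.

P(Z|do(E)): backdoor, adjust for ∅.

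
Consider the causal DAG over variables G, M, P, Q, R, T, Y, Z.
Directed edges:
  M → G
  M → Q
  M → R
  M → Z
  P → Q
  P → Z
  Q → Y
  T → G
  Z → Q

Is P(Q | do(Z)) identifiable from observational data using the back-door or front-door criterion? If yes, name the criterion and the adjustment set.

P(Q|do(Z)): backdoor, adjust for {M, P}.

desc(Z)\{Z}={Q,Y}; candidates ⊆ {G,M,P,R,T}.
size 0: {}; under {} Z still reaches {G,M,P,Q,R,Y} ∋ Q.
size 1: {G}, {M}, {P} …(+2); under {G} Z still reaches {M,P,Q,R,T,Y} ∋ Q.
{M,P}: Z⊥Q given {M,P} in G with Z→· removed — back-door holds.
P(Q|do(Z)) = Σ_{M,P} P(Q|Z,M,P)·P(M,P).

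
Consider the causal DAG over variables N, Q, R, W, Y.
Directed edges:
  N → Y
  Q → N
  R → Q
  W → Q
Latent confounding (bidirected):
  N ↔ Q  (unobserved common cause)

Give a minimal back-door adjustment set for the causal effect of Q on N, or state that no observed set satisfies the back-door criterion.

Q→N: no observed back-door set.

desc(Q)\{Q}={N,Y}; candidates ⊆ {R,W}.
Q↔N: latent back-door arc(s) into Q.
size 0: {}; under {} Q still reaches {N,R,W,Y} ∋ N.
size 1: {R}, {W}; under {R} Q still reaches {N,W,Y} ∋ N.
size 2: {R,W}; under {R,W} Q still reaches {N,Y} ∋ N.
Q↔N cannot be blocked by any observed set — no back-door set.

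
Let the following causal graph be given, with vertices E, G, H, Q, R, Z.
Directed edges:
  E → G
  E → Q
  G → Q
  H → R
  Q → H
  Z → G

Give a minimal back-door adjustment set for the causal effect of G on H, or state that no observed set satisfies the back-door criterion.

G→H: minimal back-door set {E}.

desc(G)\{G}={H,Q,R}; candidates ⊆ {E,Z}.
size 0: {}; under {} G still reaches {E,H,Q,R,Z} ∋ H.
{E}: G⊥H given {E} in G with G→· removed — back-door holds.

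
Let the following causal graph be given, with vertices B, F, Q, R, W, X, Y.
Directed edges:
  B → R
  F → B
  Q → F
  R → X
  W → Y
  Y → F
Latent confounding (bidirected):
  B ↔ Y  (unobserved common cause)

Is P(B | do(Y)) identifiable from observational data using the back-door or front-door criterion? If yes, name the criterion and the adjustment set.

P(B|do(Y)): frontdoor, adjust for {F}.

desc(Y)\{Y}={B,F,R,X}; candidates ⊆ {Q,W}.
Y↔B: latent back-door arc(s) into Y.
size 0: {}; under {} Y still reaches {B,R,W,X} ∋ B.
size 1: {Q}, {W}; under {Q} Y still reaches {B,R,W,X} ∋ B.
size 2: {Q,W}; under {Q,W} Y still reaches {B,R,X} ∋ B.
Y↔B cannot be blocked by any observed set — no back-door set.
{F}: (i) intercepts every directed Y→B path; (ii) no back-door Y→{F}; (iii) {Y} blocks every back-door {F}→B. Front-door holds.
P(B|do(Y)) = Σ_{F} P(F|Y) Σ_{Y'} P(B|F,Y')P(Y').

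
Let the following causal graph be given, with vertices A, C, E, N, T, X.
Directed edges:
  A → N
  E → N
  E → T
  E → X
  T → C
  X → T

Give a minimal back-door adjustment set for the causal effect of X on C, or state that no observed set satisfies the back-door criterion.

X→C: minimal back-door set {E}.

desc(X)\{X}={C,T}; candidates ⊆ {A,E,N}.
size 0: {}; under {} X still reaches {C,E,N,T} ∋ C.
{E}: X⊥C given {E} in G with X→· removed — back-door holds.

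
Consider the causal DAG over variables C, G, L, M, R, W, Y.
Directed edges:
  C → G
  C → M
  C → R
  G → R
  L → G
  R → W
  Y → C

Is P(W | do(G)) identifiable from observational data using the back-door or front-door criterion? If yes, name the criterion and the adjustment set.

P(W|do(G)): backdoor, adjust for {C}.

desc(G)\{G}={R,W}; candidates ⊆ {C,L,M,Y}.
size 0: {}; under {} G still reaches {C,L,M,R,W,Y} ∋ W.
{C}: G⊥W given {C} in G with G→· removed — back-door holds.
P(W|do(G)) = Σ_{C} P(W|G,C)·P(C).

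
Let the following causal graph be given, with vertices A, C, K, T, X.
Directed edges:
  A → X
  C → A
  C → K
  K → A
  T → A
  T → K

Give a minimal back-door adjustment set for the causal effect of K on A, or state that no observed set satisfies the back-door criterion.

desc(K)\{K}={A,X}; candidates ⊆ {C,T}.
size 0: {}; under {} K still reaches {A,C,T,X} ∋ A.
size 1: {C}, {T}; under {C} K still reaches {A,T,X} ∋ A.
{C,T}: K⊥A given {C,T} in G with K→· removed — back-door holds.

K→A: minimal back-door set {C, T}.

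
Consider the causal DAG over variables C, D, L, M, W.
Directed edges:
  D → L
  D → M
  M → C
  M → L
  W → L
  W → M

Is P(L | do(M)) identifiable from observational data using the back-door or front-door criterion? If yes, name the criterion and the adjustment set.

P(L|do(M)): backdoor, adjust for {D, W}.

desc(M)\{M}={C,L}; candidates ⊆ {D,W}.
size 0: {}; under {} M still reaches {D,L,W} ∋ L.
size 1: {D}, {W}; under {D} M still reaches {L,W} ∋ L.
{D,W}: M⊥L given {D,W} in G with M→· removed — back-door holds.
P(L|do(M)) = Σ_{D,W} P(L|M,D,W)·P(D,W).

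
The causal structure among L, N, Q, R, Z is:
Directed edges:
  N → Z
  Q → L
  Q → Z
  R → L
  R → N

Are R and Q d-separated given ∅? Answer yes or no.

Yes — R ⊥ Q | ∅.

Bayes-Ball from R | ∅ reaches {L,N,Z}.
Q ∉ reach(R|∅) ⇒ R ⊥ Q | ∅.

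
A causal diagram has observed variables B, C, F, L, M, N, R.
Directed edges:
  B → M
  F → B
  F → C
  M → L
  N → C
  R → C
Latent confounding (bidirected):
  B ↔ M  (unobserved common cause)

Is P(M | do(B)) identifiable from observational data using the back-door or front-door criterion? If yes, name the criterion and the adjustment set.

P(M|do(B)): not identifiable (no BD/FD set).

desc(B)\{B}={L,M}; candidates ⊆ {C,F,N,R}.
B↔M: latent back-door arc(s) into B.
size 0: {}; under {} B still reaches {C,F,L,M} ∋ M.
size 1: {C}, {F}, {N} …(+1); under {C} B still reaches {F,L,M,N,R} ∋ M.
size 2: {C,F}, {C,N}, {C,R} …(+3); under {C,F} B still reaches {L,M} ∋ M.
B↔M cannot be blocked by any observed set — no back-door set.
No mediator lies on a directed B→…→M path.
Neither criterion identifies P(M|do(B)) in this graph.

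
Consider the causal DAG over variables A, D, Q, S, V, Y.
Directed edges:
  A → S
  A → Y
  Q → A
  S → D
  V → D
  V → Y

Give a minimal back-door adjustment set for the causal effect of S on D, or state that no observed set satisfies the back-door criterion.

S→D: minimal back-door set ∅.

desc(S)\{S}={D}; candidates ⊆ {A,Q,V,Y}.
∅: S⊥D given ∅ in G with S→· removed — back-door holds.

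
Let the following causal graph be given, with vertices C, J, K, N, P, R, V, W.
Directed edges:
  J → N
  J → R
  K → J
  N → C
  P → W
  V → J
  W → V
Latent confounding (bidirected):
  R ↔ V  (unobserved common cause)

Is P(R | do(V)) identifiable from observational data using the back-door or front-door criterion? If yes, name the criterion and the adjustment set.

desc(V)\{V}={C,J,N,R}; candidates ⊆ {K,P,W}.
V↔R: latent back-door arc(s) into V.
size 0: {}; under {} V still reaches {P,R,W} ∋ R.
size 1: {K}, {P}, {W}; under {K} V still reaches {P,R,W} ∋ R.
size 2: {K,P}, {K,W}, {P,W}; under {K,P} V still reaches {R,W} ∋ R.
V↔R cannot be blocked by any observed set — no back-door set.
{J}: (i) intercepts every directed V→R path; (ii) no back-door V→{J}; (iii) {V} blocks every back-door {J}→R. Front-door holds.
P(R|do(V)) = Σ_{J} P(J|V) Σ_{V'} P(R|J,V')P(V').

P(R|do(V)): frontdoor, adjust for {J}.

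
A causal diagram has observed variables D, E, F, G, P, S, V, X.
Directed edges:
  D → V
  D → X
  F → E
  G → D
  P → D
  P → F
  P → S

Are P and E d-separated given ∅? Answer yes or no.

Bayes-Ball from P | ∅ reaches {D,E,F,S,V,X}.
E ∈ reach(P|∅) ⇒ P ⊥̸ E | ∅.

No — P and E are d-connected given ∅.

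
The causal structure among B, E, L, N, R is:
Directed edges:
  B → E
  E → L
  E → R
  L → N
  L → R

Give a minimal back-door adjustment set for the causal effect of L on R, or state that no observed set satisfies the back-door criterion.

L→R: minimal back-door set {E}.

desc(L)\{L}={N,R}; candidates ⊆ {B,E}.
size 0: {}; under {} L still reaches {B,E,R} ∋ R.
{E}: L⊥R given {E} in G with L→· removed — back-door holds.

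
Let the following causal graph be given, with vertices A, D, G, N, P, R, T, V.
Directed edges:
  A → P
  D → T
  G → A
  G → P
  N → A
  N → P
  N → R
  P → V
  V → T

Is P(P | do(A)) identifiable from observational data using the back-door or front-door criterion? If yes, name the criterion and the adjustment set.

desc(A)\{A}={P,T,V}; candidates ⊆ {D,G,N,R}.
size 0: {}; under {} A still reaches {G,N,P,R,T,V} ∋ P.
size 1: {D}, {G}, {N} …(+1); under {D} A still reaches {G,N,P,R,T,V} ∋ P.
{G,N}: A⊥P given {G,N} in G with A→· removed — back-door holds.
P(P|do(A)) = Σ_{G,N} P(P|A,G,N)·P(G,N).

P(P|do(A)): backdoor, adjust for {G, N}.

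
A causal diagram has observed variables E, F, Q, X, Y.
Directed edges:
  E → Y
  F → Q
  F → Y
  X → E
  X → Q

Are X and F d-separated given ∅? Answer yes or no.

Bayes-Ball from X | ∅ reaches {E,Q,Y}.
F ∉ reach(X|∅) ⇒ X ⊥ F | ∅.

Yes — X ⊥ F | ∅.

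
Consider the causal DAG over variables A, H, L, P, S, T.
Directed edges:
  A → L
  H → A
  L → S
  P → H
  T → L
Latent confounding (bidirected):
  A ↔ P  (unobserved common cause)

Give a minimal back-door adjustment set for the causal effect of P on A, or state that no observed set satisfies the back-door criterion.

desc(P)\{P}={A,H,L,S}; candidates ⊆ {T}.
P↔A: latent back-door arc(s) into P.
size 0: {}; under {} P still reaches {A,L,S} ∋ A.
size 1: {T}; under {T} P still reaches {A,L,S} ∋ A.
P↔A cannot be blocked by any observed set — no back-door set.

P→A: no observed back-door set.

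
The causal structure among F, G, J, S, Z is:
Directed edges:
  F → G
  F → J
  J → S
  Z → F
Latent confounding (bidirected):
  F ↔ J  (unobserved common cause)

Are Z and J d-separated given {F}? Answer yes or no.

Bayes-Ball from Z | {F} reaches {J,S}.
J ∈ reach(Z|{F}) ⇒ Z ⊥̸ J | {F}.

No — Z and J are d-connected given {F}.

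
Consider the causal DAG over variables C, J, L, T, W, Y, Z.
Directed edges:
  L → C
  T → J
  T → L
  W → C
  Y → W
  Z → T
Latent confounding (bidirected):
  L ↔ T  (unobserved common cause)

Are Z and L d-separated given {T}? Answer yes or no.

No — Z and L are d-connected given {T}.

Bayes-Ball from Z | {T} reaches {C,L}.
L ∈ reach(Z|{T}) ⇒ Z ⊥̸ L | {T}.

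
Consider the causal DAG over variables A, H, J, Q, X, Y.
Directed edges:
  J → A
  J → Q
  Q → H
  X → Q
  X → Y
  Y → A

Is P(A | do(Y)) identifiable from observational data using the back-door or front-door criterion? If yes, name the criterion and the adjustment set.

desc(Y)\{Y}={A}; candidates ⊆ {H,J,Q,X}.
∅: Y⊥A given ∅ in G with Y→· removed — back-door holds.
P(A|do(Y)) = P(A|Y) — no adjustment needed.

P(A|do(Y)): backdoor, adjust for ∅.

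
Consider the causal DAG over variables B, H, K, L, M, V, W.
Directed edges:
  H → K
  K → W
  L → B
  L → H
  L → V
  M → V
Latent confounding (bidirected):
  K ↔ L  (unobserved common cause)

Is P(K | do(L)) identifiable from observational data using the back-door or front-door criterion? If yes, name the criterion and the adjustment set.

P(K|do(L)): frontdoor, adjust for {H}.

desc(L)\{L}={B,H,K,V,W}; candidates ⊆ {M}.
L↔K: latent back-door arc(s) into L.
size 0: {}; under {} L still reaches {K,W} ∋ K.
size 1: {M}; under {M} L still reaches {K,W} ∋ K.
L↔K cannot be blocked by any observed set — no back-door set.
{H}: (i) intercepts every directed L→K path; (ii) no back-door L→{H}; (iii) {L} blocks every back-door {H}→K. Front-door holds.
P(K|do(L)) = Σ_{H} P(H|L) Σ_{L'} P(K|H,L')P(L').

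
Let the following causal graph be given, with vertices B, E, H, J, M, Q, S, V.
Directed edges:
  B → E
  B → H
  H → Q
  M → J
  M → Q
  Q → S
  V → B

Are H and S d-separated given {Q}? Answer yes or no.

Yes — H ⊥ S | {Q}.

Bayes-Ball from H | {Q} reaches {B,E,J,M,V}.
S ∉ reach(H|{Q}) ⇒ H ⊥ S | {Q}.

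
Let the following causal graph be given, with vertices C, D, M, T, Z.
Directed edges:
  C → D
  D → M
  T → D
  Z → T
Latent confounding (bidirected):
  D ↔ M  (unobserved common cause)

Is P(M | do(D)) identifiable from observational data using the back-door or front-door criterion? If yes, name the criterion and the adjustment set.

desc(D)\{D}={M}; candidates ⊆ {C,T,Z}.
D↔M: latent back-door arc(s) into D.
size 0: {}; under {} D still reaches {C,M,T,Z} ∋ M.
size 1: {C}, {T}, {Z}; under {C} D still reaches {M,T,Z} ∋ M.
size 2: {C,T}, {C,Z}, {T,Z}; under {C,T} D still reaches {M} ∋ M.
D↔M cannot be blocked by any observed set — no back-door set.
No mediator lies on a directed D→…→M path.
Neither criterion identifies P(M|do(D)) in this graph.

P(M|do(D)): not identifiable (no BD/FD set).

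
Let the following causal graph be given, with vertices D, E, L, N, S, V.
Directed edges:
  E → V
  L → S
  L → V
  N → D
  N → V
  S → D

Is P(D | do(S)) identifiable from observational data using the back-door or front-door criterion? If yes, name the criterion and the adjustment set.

desc(S)\{S}={D}; candidates ⊆ {E,L,N,V}.
∅: S⊥D given ∅ in G with S→· removed — back-door holds.
P(D|do(S)) = P(D|S) — no adjustment needed.

P(D|do(S)): backdoor, adjust for ∅.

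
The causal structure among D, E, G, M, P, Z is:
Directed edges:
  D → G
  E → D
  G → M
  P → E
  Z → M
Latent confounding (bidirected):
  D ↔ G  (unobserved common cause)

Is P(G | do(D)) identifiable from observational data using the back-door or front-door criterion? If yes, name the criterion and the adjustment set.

P(G|do(D)): not identifiable (no BD/FD set).

desc(D)\{D}={G,M}; candidates ⊆ {E,P,Z}.
D↔G: latent back-door arc(s) into D.
size 0: {}; under {} D still reaches {E,G,M,P} ∋ G.
size 1: {E}, {P}, {Z}; under {E} D still reaches {G,M} ∋ G.
size 2: {E,P}, {E,Z}, {P,Z}; under {E,P} D still reaches {G,M} ∋ G.
D↔G cannot be blocked by any observed set — no back-door set.
No mediator lies on a directed D→…→G path.
Neither criterion identifies P(G|do(D)) in this graph.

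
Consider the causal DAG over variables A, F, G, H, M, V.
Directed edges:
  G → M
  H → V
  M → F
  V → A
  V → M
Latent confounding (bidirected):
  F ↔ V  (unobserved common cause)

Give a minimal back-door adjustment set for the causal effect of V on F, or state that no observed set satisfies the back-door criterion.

desc(V)\{V}={A,F,M}; candidates ⊆ {G,H}.
V↔F: latent back-door arc(s) into V.
size 0: {}; under {} V still reaches {F,H} ∋ F.
size 1: {G}, {H}; under {G} V still reaches {F,H} ∋ F.
size 2: {G,H}; under {G,H} V still reaches {F} ∋ F.
V↔F cannot be blocked by any observed set — no back-door set.

V→F: no observed back-door set.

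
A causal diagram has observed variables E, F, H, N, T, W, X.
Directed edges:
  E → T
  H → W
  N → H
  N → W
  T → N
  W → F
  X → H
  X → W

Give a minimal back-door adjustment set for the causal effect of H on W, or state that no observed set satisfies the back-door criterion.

H→W: minimal back-door set {N, X}.

desc(H)\{H}={F,W}; candidates ⊆ {E,N,T,X}.
size 0: {}; under {} H still reaches {E,F,N,T,W,X} ∋ W.
size 1: {E}, {N}, {T} …(+1); under {E} H still reaches {F,N,T,W,X} ∋ W.
{N,X}: H⊥W given {N,X} in G with H→· removed — back-door holds.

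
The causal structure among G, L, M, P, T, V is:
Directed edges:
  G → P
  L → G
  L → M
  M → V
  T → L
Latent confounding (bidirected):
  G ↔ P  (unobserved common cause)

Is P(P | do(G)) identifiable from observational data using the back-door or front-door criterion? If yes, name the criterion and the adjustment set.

P(P|do(G)): not identifiable (no BD/FD set).

desc(G)\{G}={P}; candidates ⊆ {L,M,T,V}.
G↔P: latent back-door arc(s) into G.
size 0: {}; under {} G still reaches {L,M,P,T,V} ∋ P.
size 1: {L}, {M}, {T} …(+1); under {L} G still reaches {P} ∋ P.
size 2: {L,M}, {L,T}, {L,V} …(+3); under {L,M} G still reaches {P} ∋ P.
G↔P cannot be blocked by any observed set — no back-door set.
No mediator lies on a directed G→…→P path.
Neither criterion identifies P(P|do(G)) in this graph.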